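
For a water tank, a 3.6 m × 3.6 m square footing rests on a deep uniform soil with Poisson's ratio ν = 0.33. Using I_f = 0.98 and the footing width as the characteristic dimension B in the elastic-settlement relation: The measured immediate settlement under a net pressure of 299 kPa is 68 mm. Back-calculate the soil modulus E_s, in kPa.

E_s ≈ 13800 kPa

S_e = q·B·(1−ν²)/E_s · I_f  ⇒  E_s = q·B·(1−ν²)·I_f / S_e.
E_s = 299 × 3.6 × 0.8911 × 0.98 / 0.068 = 13820 kPa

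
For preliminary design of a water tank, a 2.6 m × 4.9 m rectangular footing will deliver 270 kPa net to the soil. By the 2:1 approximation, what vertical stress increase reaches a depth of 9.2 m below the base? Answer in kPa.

Δσ_z ≈ 20.7 kPa

By the 2:1 method the load spreads at 1 horizontal : 2 vertical, so at depth z the loaded area has grown by z in each plan dimension:
Δσ = qBL/((B+z)(L+z)) = 270×2.6×4.9/((2.6+9.2)(4.9+9.2)) = 20.674 kPa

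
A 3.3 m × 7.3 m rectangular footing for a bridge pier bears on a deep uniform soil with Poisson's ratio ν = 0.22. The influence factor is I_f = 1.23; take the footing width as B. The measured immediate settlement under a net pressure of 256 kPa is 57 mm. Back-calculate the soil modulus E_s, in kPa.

S_e = q·B·(1−ν²)/E_s · I_f  ⇒  E_s = q·B·(1−ν²)·I_f / S_e.
E_s = 256 × 3.3 × 0.9516 × 1.23 / 0.057 = 17350 kPa

E_s ≈ 17300 kPa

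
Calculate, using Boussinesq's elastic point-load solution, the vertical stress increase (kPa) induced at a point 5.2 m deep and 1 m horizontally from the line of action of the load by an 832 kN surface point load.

Boussinesq vertical stress below a point load on an elastic half-space:
Δσ_z = 3P/(2πz²) · [1 + (r/z)²]^(−5/2)
r/z = 1/5.2 = 0.19231; [1+(r/z)²]^(−5/2) = 0.91321.
Δσ_z = 3×832/(2π×5.2²) × 0.91321 = 14.691 × 0.91321 = 13.42 kPa

Δσ_z ≈ 13.4 kPa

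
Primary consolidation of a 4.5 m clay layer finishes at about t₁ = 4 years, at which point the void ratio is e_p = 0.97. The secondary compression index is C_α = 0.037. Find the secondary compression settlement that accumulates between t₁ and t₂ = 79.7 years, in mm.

S_s ≈ 110 mm

Secondary compression: S_s = C_α·H/(1+e_p)·log₁₀(t₂/t₁)
S_s = 0.037×4.5/(1+0.97)×log₁₀(79.7/4)
    = 0.08452 × 1.299 = 0.1098 m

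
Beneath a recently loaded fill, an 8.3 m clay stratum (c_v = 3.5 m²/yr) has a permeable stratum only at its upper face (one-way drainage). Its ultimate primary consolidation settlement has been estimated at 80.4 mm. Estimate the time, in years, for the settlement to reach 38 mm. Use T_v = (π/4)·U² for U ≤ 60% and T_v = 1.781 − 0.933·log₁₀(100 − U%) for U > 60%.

Drainage path length: H_d = H = 8.3 m (single drainage).
U = S(t)/S_ult = 38/80.4 = 0.4726.
U ≤ 60%: T_v = (π/4)·U² = (π/4)×0.47264² = 0.17545.
t = T_v·H_d²/c_v = 0.17545×8.3²/3.5 = 3.453 years.

t ≈ 3.45 years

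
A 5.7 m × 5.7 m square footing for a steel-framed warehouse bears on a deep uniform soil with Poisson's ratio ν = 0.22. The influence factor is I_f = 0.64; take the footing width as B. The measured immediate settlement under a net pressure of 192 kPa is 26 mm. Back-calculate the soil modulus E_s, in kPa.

E_s ≈ 25600 kPa

S_e = q·B·(1−ν²)/E_s · I_f  ⇒  E_s = q·B·(1−ν²)·I_f / S_e.
E_s = 192 × 5.7 × 0.9516 × 0.64 / 0.026 = 25640 kPa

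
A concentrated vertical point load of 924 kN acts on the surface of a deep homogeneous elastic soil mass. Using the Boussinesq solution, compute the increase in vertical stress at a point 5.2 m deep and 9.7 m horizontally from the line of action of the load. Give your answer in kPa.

Boussinesq vertical stress below a point load on an elastic half-space:
Δσ_z = 3P/(2πz²) · [1 + (r/z)²]^(−5/2)
r/z = 9.7/5.2 = 1.8654; [1+(r/z)²]^(−5/2) = 0.023544.
Δσ_z = 3×924/(2π×5.2²) × 0.023544 = 16.316 × 0.023544 = 0.3841 kPa

Δσ_z ≈ 0.384 kPa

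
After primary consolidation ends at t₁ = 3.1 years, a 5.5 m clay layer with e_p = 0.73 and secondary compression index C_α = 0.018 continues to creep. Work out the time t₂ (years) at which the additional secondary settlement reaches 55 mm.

S_s = C_α·H/(1+e_p)·log₁₀(t₂/t₁) ⇒ log₁₀(t₂/t₁) = S_s·(1+e_p)/(C_α·H).
log₁₀(t₂/t₁) = 0.055 × (1+0.73) / (0.018×5.5) = 0.9611
t₂ = t₁ × 10^0.9611 = 3.1 × 9.143 = 28.34 years

t₂ ≈ 28.3 years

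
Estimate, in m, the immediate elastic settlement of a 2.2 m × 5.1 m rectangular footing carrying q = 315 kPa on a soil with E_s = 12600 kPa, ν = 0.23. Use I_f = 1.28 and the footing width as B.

S_e ≈ 0.0667 m

Immediate (elastic) settlement: S_e = q·B·(1−ν²)/E_s · I_f.
S_e = 315 × 2.2 × (1 − 0.23²) / 12600 × 1.28
    = 315 × 2.2 × 0.9471 / 12600 × 1.28
    = 0.06668 m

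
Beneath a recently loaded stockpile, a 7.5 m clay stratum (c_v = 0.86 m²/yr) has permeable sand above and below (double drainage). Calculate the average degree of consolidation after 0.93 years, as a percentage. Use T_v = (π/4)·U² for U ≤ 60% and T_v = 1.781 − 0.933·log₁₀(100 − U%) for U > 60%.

U ≈ 26.9 %

Drainage path length: H_d = H/2 = 3.75 m (double drainage).
T_v = c_v·t/H_d² = 0.86×0.93/3.75² = 0.056875.
T_v = 0.056875 corresponds to the U ≤ 60% branch:
U = √(4T_v/π) = 0.2691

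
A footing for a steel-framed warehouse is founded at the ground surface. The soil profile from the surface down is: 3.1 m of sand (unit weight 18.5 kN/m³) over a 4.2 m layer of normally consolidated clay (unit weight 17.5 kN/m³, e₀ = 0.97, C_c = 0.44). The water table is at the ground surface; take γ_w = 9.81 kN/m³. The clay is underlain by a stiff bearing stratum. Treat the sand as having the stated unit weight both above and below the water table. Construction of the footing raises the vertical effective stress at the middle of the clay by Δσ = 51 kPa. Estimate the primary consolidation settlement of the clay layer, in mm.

S_c ≈ 318 mm

Mid-depth of clay below the ground surface: z = 3.1 + 4.2/2 = 5.2 m.
Total vertical stress at mid-clay: σ_v = 18.5×3.1 + 17.5×2.1 = 94.1 kPa.
Pore pressure: u = 9.81×(5.2 − 0) = 51.012 kPa.
Initial effective stress: σ'_0 = σ_v − u = 94.1 − 51.012 = 43.088 kPa.
Final effective stress: σ'_f = σ'_0 + Δσ = 43.088 + 51 = 94.088 kPa.
Normally consolidated clay, so the full stress increment lies on the virgin compression line:
S_c = C_c·H/(1+e₀)·log₁₀(σ'_f/σ'_0) = 0.44×4.2/(1+0.97)×log₁₀(94.088/43.088)
    = 0.93807 × 0.33918 = 0.3182 m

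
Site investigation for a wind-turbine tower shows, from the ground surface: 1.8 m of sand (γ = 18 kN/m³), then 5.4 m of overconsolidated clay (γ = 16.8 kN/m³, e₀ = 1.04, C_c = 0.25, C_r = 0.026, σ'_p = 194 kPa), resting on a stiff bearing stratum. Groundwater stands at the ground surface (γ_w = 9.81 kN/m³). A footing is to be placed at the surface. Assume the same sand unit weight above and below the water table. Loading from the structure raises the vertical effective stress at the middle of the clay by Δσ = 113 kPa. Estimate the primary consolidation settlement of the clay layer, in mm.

Mid-depth of clay below the ground surface: z = 1.8 + 5.4/2 = 4.5 m.
Total vertical stress at mid-clay: σ_v = 18×1.8 + 16.8×2.7 = 77.76 kPa.
Pore pressure: u = 9.81×(4.5 − 0) = 44.145 kPa.
Initial effective stress: σ'_0 = σ_v − u = 77.76 − 44.145 = 33.615 kPa.
Final effective stress: σ'_f = 33.615 + 113 = 146.62 kPa.
σ'_f = 146.62 ≤ σ'_p = 194 kPa, so the clay remains overconsolidated and only the recompression index applies:
S_c = C_r·H/(1+e₀)·log₁₀(σ'_f/σ'_0) = 0.026×5.4/2.04×log₁₀(146.62/33.615)
    = 0.068825 × 0.63966 = 0.04402 m

S_c ≈ 44 mm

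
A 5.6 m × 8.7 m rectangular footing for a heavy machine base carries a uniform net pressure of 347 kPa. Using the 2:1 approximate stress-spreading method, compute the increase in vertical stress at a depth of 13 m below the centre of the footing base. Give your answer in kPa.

By the 2:1 method the load spreads at 1 horizontal : 2 vertical, so at depth z the loaded area has grown by z in each plan dimension:
Δσ = qBL/((B+z)(L+z)) = 347×5.6×8.7/((5.6+13)(8.7+13)) = 41.886 kPa

Δσ_z ≈ 41.9 kPa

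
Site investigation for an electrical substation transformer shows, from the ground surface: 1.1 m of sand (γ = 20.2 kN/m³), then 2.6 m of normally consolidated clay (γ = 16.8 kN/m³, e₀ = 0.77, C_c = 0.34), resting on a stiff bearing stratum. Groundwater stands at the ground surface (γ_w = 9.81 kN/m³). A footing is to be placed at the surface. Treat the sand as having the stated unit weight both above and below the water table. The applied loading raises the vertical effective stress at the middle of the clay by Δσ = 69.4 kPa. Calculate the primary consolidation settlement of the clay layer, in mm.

S_c ≈ 321 mm

Mid-depth of clay below the ground surface: z = 1.1 + 2.6/2 = 2.4 m.
Total vertical stress at mid-clay: σ_v = 20.2×1.1 + 16.8×1.3 = 44.06 kPa.
Pore pressure: u = 9.81×(2.4 − 0) = 23.544 kPa.
Initial effective stress: σ'_0 = σ_v − u = 44.06 − 23.544 = 20.516 kPa.
Final effective stress: σ'_f = σ'_0 + Δσ = 20.516 + 69.4 = 89.916 kPa.
Normally consolidated clay, so the full stress increment lies on the virgin compression line:
S_c = C_c·H/(1+e₀)·log₁₀(σ'_f/σ'_0) = 0.34×2.6/(1+0.77)×log₁₀(89.916/20.516)
    = 0.49944 × 0.64174 = 0.3205 m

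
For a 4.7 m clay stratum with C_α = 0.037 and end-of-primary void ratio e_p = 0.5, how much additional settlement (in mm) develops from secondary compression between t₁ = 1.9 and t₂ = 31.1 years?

S_s ≈ 141 mm

Secondary compression: S_s = C_α·H/(1+e_p)·log₁₀(t₂/t₁)
S_s = 0.037×4.7/(1+0.5)×log₁₀(31.1/1.9)
    = 0.1159 × 1.214 = 0.1407 m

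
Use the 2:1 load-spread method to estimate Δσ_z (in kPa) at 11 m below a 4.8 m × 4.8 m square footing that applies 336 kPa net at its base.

By the 2:1 method the load spreads at 1 horizontal : 2 vertical, so at depth z the loaded area has grown by z in each plan dimension:
Δσ = qBL/((B+z)(L+z)) = 336×4.8×4.8/((4.8+11)(4.8+11)) = 31.01 kPa

Δσ_z ≈ 31 kPa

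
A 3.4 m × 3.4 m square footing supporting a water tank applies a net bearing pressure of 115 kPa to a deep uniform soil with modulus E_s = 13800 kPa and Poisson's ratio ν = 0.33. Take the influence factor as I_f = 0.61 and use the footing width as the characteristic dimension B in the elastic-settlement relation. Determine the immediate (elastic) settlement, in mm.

Immediate (elastic) settlement: S_e = q·B·(1−ν²)/E_s · I_f.
S_e = 115 × 3.4 × (1 − 0.33²) / 13800 × 0.61
    = 115 × 3.4 × 0.8911 / 13800 × 0.61
    = 0.0154 m = 15.4 mm

S_e ≈ 15.4 mm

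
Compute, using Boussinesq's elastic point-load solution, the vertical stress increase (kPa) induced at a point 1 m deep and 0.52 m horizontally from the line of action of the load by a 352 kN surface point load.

Boussinesq vertical stress below a point load on an elastic half-space:
Δσ_z = 3P/(2πz²) · [1 + (r/z)²]^(−5/2)
r/z = 0.52/1 = 0.52; [1+(r/z)²]^(−5/2) = 0.54973.
Δσ_z = 3×352/(2π×1²) × 0.54973 = 168.07 × 0.54973 = 92.39 kPa

Δσ_z ≈ 92.4 kPa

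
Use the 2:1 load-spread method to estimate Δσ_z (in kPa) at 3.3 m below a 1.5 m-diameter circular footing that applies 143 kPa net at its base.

By the 2:1 method the load spreads at 1 horizontal : 2 vertical, so at depth z the loaded area has grown by z in each plan dimension:
Δσ ≈ qD²/(D+z)² = 143×1.5²/(1.5+3.3)² = 13.965 kPa

Δσ_z ≈ 14 kPa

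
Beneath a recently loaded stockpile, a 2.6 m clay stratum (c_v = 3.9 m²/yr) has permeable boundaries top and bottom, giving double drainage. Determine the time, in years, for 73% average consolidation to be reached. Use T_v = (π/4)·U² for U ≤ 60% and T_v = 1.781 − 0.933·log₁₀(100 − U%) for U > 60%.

Drainage path length: H_d = H/2 = 1.3 m (double drainage).
U > 60%: T_v = 1.781 − 0.933·log₁₀(100 − 73) = 0.44554.
t = T_v·H_d²/c_v = 0.44554×1.3²/3.9 = 0.1931 years.

t ≈ 0.193 years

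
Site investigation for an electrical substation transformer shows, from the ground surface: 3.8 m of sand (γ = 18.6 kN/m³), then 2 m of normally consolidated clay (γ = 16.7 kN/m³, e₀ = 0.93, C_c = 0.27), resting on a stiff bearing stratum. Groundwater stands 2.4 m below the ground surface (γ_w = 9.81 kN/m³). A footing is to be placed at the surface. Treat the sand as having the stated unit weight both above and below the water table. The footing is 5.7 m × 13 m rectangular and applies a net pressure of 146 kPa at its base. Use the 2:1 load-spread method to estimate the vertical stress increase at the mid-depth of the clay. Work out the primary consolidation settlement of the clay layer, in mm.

Mid-depth of clay below the ground surface: z = 3.8 + 2/2 = 4.8 m.
Total vertical stress at mid-clay: σ_v = 18.6×3.8 + 16.7×1 = 87.38 kPa.
Pore pressure: u = 9.81×(4.8 − 2.4) = 23.544 kPa.
Initial effective stress: σ'_0 = σ_v − u = 87.38 − 23.544 = 63.836 kPa.
Stress increase at mid-clay by the 2:1 spreading method:
Δσ = qBL/((B+z)(L+z)) = 146×5.7×13/((5.7+4.8)(13+4.8)) = 57.884 kPa
Final effective stress: σ'_f = σ'_0 + Δσ = 63.836 + 57.884 = 121.72 kPa.
Normally consolidated clay, so the full stress increment lies on the virgin compression line:
S_c = C_c·H/(1+e₀)·log₁₀(σ'_f/σ'_0) = 0.27×2/(1+0.93)×log₁₀(121.72/63.836)
    = 0.27979 × 0.2803 = 0.07843 m

S_c ≈ 78.4 mm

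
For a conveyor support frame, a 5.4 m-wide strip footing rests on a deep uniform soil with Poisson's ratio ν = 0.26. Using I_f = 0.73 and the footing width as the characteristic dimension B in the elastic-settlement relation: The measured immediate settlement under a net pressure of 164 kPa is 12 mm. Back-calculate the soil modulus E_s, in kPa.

S_e = q·B·(1−ν²)/E_s · I_f  ⇒  E_s = q·B·(1−ν²)·I_f / S_e.
E_s = 164 × 5.4 × 0.9324 × 0.73 / 0.012 = 50230 kPa

E_s ≈ 50200 kPa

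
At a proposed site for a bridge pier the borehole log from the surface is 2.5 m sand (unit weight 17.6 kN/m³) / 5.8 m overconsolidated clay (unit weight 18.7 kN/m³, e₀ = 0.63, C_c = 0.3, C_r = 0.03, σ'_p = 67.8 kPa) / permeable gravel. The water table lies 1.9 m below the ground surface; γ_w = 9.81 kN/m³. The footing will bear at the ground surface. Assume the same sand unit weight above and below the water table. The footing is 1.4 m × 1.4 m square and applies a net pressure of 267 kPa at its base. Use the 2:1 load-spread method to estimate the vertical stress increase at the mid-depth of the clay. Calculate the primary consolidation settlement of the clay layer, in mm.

Mid-depth of clay below the ground surface: z = 2.5 + 5.8/2 = 5.4 m.
Total vertical stress at mid-clay: σ_v = 17.6×2.5 + 18.7×2.9 = 98.23 kPa.
Pore pressure: u = 9.81×(5.4 − 1.9) = 34.335 kPa.
Initial effective stress: σ'_0 = σ_v − u = 98.23 − 34.335 = 63.895 kPa.
Stress increase at mid-clay by the 2:1 spreading method:
Δσ = qBL/((B+z)(L+z)) = 267×1.4×1.4/((1.4+5.4)(1.4+5.4)) = 11.317 kPa
Final effective stress: σ'_f = 63.895 + 11.317 = 75.212 kPa.
σ'_f = 75.212 > σ'_p = 67.8 kPa, so the stress path crosses the preconsolidation pressure — recompression up to σ'_p, then virgin compression beyond:
S_c = H/(1+e₀)·[C_r·log₁₀(σ'_p/σ'_0) + C_c·log₁₀(σ'_f/σ'_p)]
    = 5.8/1.63 × [0.03×log₁₀(67.8/63.895) + 0.3×log₁₀(75.212/67.8)]
    = 3.5583 × [0.00077288 + 0.013517] = 0.05085 m

S_c ≈ 50.8 mm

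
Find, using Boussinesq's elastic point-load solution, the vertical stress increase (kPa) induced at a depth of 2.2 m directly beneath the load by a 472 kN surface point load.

Δσ_z ≈ 46.6 kPa

Boussinesq vertical stress below a point load on an elastic half-space:
Δσ_z = 3P/(2πz²) · [1 + (r/z)²]^(−5/2)
r/z = 0/2.2 = 0; [1+(r/z)²]^(−5/2) = 1.
Δσ_z = 3×472/(2π×2.2²) × 1 = 46.563 × 1 = 46.56 kPa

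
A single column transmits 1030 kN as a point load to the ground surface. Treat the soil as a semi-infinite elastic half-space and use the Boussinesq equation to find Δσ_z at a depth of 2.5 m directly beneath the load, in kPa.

Δσ_z ≈ 78.7 kPa

Boussinesq vertical stress below a point load on an elastic half-space:
Δσ_z = 3P/(2πz²) · [1 + (r/z)²]^(−5/2)
r/z = 0/2.5 = 0; [1+(r/z)²]^(−5/2) = 1.
Δσ_z = 3×1030/(2π×2.5²) × 1 = 78.686 × 1 = 78.69 kPa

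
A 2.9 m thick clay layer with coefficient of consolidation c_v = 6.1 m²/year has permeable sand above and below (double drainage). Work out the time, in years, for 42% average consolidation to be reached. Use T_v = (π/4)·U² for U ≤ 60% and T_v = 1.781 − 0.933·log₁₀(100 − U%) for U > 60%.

Drainage path length: H_d = H/2 = 1.45 m (double drainage).
U ≤ 60%: T_v = (π/4)·U² = (π/4)×0.42² = 0.13854.
t = T_v·H_d²/c_v = 0.13854×1.45²/6.1 = 0.04775 years.

t ≈ 0.0478 years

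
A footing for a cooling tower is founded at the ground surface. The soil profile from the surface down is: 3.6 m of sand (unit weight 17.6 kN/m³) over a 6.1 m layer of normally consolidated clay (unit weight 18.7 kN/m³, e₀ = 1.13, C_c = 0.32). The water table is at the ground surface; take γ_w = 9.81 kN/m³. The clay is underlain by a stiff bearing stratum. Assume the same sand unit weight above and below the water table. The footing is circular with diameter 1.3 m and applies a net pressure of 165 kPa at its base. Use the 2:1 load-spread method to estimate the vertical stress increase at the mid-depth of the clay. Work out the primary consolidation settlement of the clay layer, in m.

S_c ≈ 0.0306 m

Mid-depth of clay below the ground surface: z = 3.6 + 6.1/2 = 6.65 m.
Total vertical stress at mid-clay: σ_v = 17.6×3.6 + 18.7×3.05 = 120.4 kPa.
Pore pressure: u = 9.81×(6.65 − 0) = 65.237 kPa.
Initial effective stress: σ'_0 = σ_v − u = 120.4 − 65.237 = 55.163 kPa.
Stress increase at mid-clay by the 2:1 spreading method:
Δσ ≈ qD²/(D+z)² = 165×1.3²/(1.3+6.65)² = 4.412 kPa
Final effective stress: σ'_f = σ'_0 + Δσ = 55.163 + 4.412 = 59.575 kPa.
Normally consolidated clay, so the full stress increment lies on the virgin compression line:
S_c = C_c·H/(1+e₀)·log₁₀(σ'_f/σ'_0) = 0.32×6.1/(1+1.13)×log₁₀(59.575/55.163)
    = 0.91643 × 0.033416 = 0.03062 m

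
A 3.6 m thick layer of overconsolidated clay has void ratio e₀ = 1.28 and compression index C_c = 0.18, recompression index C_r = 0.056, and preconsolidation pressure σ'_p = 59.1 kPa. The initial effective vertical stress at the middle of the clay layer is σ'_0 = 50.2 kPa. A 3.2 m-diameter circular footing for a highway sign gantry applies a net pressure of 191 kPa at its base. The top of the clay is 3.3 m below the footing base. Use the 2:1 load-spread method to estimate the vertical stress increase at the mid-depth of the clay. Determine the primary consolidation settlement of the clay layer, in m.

S_c ≈ 0.0414 m

Mid-depth of clay below the footing base: z = 3.3 + 3.6/2 = 5.1 m.
Stress increase at mid-clay by the 2:1 spreading method:
Δσ ≈ qD²/(D+z)² = 191×3.2²/(3.2+5.1)² = 28.391 kPa
Final effective stress: σ'_f = 50.2 + 28.391 = 78.591 kPa.
σ'_f = 78.591 > σ'_p = 59.1 kPa, so the stress path crosses the preconsolidation pressure — recompression up to σ'_p, then virgin compression beyond:
S_c = H/(1+e₀)·[C_r·log₁₀(σ'_p/σ'_0) + C_c·log₁₀(σ'_f/σ'_p)]
    = 3.6/2.28 × [0.056×log₁₀(59.1/50.2) + 0.18×log₁₀(78.591/59.1)]
    = 1.5789 × [0.0039695 + 0.022281] = 0.04145 m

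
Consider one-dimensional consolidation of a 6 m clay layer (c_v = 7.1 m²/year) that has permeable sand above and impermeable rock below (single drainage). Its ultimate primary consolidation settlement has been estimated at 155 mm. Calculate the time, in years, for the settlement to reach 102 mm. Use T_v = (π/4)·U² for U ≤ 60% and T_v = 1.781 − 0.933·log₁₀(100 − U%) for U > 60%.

Drainage path length: H_d = H = 6 m (single drainage).
U = S(t)/S_ult = 102/155 = 0.6581.
U > 60%: T_v = 1.781 − 0.933·log₁₀(100 − 65.806) = 0.34983.
t = T_v·H_d²/c_v = 0.34983×6²/7.1 = 1.774 years.

t ≈ 1.77 years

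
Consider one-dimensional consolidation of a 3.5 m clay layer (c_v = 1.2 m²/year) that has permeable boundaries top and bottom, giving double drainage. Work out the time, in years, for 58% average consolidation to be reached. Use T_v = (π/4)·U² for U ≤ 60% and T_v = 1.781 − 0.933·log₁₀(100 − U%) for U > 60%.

Drainage path length: H_d = H/2 = 1.75 m (double drainage).
U ≤ 60%: T_v = (π/4)·U² = (π/4)×0.58² = 0.26421.
t = T_v·H_d²/c_v = 0.26421×1.75²/1.2 = 0.6743 years.

t ≈ 0.674 years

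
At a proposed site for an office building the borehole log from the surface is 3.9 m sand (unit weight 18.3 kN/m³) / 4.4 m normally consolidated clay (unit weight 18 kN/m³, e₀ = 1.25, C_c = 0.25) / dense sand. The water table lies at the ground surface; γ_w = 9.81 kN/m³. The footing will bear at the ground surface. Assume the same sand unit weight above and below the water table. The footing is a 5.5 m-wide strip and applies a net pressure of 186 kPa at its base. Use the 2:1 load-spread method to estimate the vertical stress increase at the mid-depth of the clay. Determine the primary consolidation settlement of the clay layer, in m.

Mid-depth of clay below the ground surface: z = 3.9 + 4.4/2 = 6.1 m.
Total vertical stress at mid-clay: σ_v = 18.3×3.9 + 18×2.2 = 110.97 kPa.
Pore pressure: u = 9.81×(6.1 − 0) = 59.841 kPa.
Initial effective stress: σ'_0 = σ_v − u = 110.97 − 59.841 = 51.129 kPa.
Stress increase at mid-clay by the 2:1 spreading method:
Δσ = qB/(B+z) = 186×5.5/(5.5+6.1) = 88.19 kPa
Final effective stress: σ'_f = σ'_0 + Δσ = 51.129 + 88.19 = 139.32 kPa.
Normally consolidated clay, so the full stress increment lies on the virgin compression line:
S_c = C_c·H/(1+e₀)·log₁₀(σ'_f/σ'_0) = 0.25×4.4/(1+1.25)×log₁₀(139.32/51.129)
    = 0.48889 × 0.43535 = 0.2128 m

S_c ≈ 0.213 m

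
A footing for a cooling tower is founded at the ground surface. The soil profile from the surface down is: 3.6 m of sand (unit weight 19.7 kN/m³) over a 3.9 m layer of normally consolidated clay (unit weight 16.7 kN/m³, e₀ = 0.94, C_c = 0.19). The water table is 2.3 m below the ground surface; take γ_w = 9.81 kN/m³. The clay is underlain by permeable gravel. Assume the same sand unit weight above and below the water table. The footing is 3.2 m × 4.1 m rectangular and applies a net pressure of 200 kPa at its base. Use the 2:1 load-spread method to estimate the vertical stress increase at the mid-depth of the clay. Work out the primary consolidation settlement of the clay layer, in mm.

S_c ≈ 59.8 mm

Mid-depth of clay below the ground surface: z = 3.6 + 3.9/2 = 5.55 m.
Total vertical stress at mid-clay: σ_v = 19.7×3.6 + 16.7×1.95 = 103.48 kPa.
Pore pressure: u = 9.81×(5.55 − 2.3) = 31.883 kPa.
Initial effective stress: σ'_0 = σ_v − u = 103.48 − 31.883 = 71.597 kPa.
Stress increase at mid-clay by the 2:1 spreading method:
Δσ = qBL/((B+z)(L+z)) = 200×3.2×4.1/((3.2+5.55)(4.1+5.55)) = 31.076 kPa
Final effective stress: σ'_f = σ'_0 + Δσ = 71.597 + 31.076 = 102.67 kPa.
Normally consolidated clay, so the full stress increment lies on the virgin compression line:
S_c = C_c·H/(1+e₀)·log₁₀(σ'_f/σ'_0) = 0.19×3.9/(1+0.94)×log₁₀(102.67/71.597)
    = 0.38196 × 0.15655 = 0.0598 m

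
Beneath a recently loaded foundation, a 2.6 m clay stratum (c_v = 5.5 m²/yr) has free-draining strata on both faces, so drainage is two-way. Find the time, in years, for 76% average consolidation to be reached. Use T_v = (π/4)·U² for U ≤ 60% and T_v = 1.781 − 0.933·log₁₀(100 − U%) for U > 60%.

Drainage path length: H_d = H/2 = 1.3 m (double drainage).
U > 60%: T_v = 1.781 − 0.933·log₁₀(100 − 76) = 0.49326.
t = T_v·H_d²/c_v = 0.49326×1.3²/5.5 = 0.1516 years.

t ≈ 0.152 years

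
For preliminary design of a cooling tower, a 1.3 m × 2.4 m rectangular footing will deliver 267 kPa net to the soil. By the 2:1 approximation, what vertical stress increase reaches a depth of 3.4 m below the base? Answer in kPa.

Δσ_z ≈ 30.6 kPa

By the 2:1 method the load spreads at 1 horizontal : 2 vertical, so at depth z the loaded area has grown by z in each plan dimension:
Δσ = qBL/((B+z)(L+z)) = 267×1.3×2.4/((1.3+3.4)(2.4+3.4)) = 30.559 kPa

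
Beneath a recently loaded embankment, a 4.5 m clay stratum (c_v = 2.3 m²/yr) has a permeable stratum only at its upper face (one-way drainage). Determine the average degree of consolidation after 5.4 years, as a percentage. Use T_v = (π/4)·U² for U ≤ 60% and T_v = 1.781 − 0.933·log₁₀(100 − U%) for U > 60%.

Drainage path length: H_d = H = 4.5 m (single drainage).
T_v = c_v·t/H_d² = 2.3×5.4/4.5² = 0.61333.
T_v = 0.61333 corresponds to the U > 60% branch:
U = 1 − 10^((1.781 − T_v)/0.933)/100 = 0.8215

U ≈ 82.2 %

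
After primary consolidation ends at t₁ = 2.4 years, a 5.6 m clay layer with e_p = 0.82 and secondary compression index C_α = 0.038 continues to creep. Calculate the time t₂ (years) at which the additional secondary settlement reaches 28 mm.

S_s = C_α·H/(1+e_p)·log₁₀(t₂/t₁) ⇒ log₁₀(t₂/t₁) = S_s·(1+e_p)/(C_α·H).
log₁₀(t₂/t₁) = 0.028 × (1+0.82) / (0.038×5.6) = 0.2395
t₂ = t₁ × 10^0.2395 = 2.4 × 1.736 = 4.166 years

t₂ ≈ 4.17 years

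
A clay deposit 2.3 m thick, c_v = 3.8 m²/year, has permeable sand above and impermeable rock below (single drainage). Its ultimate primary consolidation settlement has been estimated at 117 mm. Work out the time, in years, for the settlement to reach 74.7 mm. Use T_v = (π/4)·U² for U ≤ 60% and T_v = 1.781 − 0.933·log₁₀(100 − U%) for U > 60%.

t ≈ 0.456 years

Drainage path length: H_d = H = 2.3 m (single drainage).
U = S(t)/S_ult = 74.7/117 = 0.6385.
U > 60%: T_v = 1.781 − 0.933·log₁₀(100 − 63.846) = 0.32724.
t = T_v·H_d²/c_v = 0.32724×2.3²/3.8 = 0.4556 years.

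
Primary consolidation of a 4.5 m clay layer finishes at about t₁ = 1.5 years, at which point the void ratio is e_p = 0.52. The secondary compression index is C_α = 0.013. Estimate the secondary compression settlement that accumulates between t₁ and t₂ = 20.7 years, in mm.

S_s ≈ 43.9 mm

Secondary compression: S_s = C_α·H/(1+e_p)·log₁₀(t₂/t₁)
S_s = 0.013×4.5/(1+0.52)×log₁₀(20.7/1.5)
    = 0.03849 × 1.14 = 0.04387 m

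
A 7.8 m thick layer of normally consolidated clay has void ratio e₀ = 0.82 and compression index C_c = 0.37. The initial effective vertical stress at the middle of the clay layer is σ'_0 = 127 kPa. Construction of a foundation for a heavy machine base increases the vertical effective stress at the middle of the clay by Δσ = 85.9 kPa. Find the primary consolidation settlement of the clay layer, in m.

Final effective stress: σ'_f = σ'_0 + Δσ = 127 + 85.9 = 212.9 kPa.
Normally consolidated clay, so the full stress increment lies on the virgin compression line:
S_c = C_c·H/(1+e₀)·log₁₀(σ'_f/σ'_0) = 0.37×7.8/(1+0.82)×log₁₀(212.9/127)
    = 1.5857 × 0.22437 = 0.3558 m

S_c ≈ 0.356 m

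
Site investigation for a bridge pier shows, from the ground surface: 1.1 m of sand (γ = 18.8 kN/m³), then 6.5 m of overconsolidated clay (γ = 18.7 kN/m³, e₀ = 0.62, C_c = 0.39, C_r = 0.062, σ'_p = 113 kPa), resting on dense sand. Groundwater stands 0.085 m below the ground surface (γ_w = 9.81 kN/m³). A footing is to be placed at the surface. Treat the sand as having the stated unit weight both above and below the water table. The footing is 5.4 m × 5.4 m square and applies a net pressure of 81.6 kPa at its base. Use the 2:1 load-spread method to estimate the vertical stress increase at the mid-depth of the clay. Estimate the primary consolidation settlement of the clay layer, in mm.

S_c ≈ 52.9 mm

Mid-depth of clay below the ground surface: z = 1.1 + 6.5/2 = 4.35 m.
Total vertical stress at mid-clay: σ_v = 18.8×1.1 + 18.7×3.25 = 81.455 kPa.
Pore pressure: u = 9.81×(4.35 − 0.085) = 41.84 kPa.
Initial effective stress: σ'_0 = σ_v − u = 81.455 − 41.84 = 39.615 kPa.
Stress increase at mid-clay by the 2:1 spreading method:
Δσ = qBL/((B+z)(L+z)) = 81.6×5.4×5.4/((5.4+4.35)(5.4+4.35)) = 25.03 kPa
Final effective stress: σ'_f = 39.615 + 25.03 = 64.645 kPa.
σ'_f = 64.645 ≤ σ'_p = 113 kPa, so the clay remains overconsolidated and only the recompression index applies:
S_c = C_r·H/(1+e₀)·log₁₀(σ'_f/σ'_0) = 0.062×6.5/1.62×log₁₀(64.645/39.615)
    = 0.24876 × 0.21268 = 0.05291 m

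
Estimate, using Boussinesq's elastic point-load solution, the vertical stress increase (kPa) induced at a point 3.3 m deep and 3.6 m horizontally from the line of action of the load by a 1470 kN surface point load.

Boussinesq vertical stress below a point load on an elastic half-space:
Δσ_z = 3P/(2πz²) · [1 + (r/z)²]^(−5/2)
r/z = 3.6/3.3 = 1.0909; [1+(r/z)²]^(−5/2) = 0.14088.
Δσ_z = 3×1470/(2π×3.3²) × 0.14088 = 64.451 × 0.14088 = 9.08 kPa

Δσ_z ≈ 9.08 kPa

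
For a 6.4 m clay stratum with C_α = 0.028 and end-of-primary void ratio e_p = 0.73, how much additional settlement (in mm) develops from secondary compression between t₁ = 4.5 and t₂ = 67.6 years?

Secondary compression: S_s = C_α·H/(1+e_p)·log₁₀(t₂/t₁)
S_s = 0.028×6.4/(1+0.73)×log₁₀(67.6/4.5)
    = 0.1036 × 1.177 = 0.1219 m

S_s ≈ 122 mm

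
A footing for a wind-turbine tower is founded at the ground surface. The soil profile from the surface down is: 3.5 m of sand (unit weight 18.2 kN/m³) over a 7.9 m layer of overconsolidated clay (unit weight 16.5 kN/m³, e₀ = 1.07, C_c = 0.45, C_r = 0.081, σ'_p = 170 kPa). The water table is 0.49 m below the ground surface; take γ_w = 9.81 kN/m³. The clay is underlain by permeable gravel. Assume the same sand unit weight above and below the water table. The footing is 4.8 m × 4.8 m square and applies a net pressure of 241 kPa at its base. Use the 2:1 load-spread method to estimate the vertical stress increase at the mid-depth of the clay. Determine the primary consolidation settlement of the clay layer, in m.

Mid-depth of clay below the ground surface: z = 3.5 + 7.9/2 = 7.45 m.
Total vertical stress at mid-clay: σ_v = 18.2×3.5 + 16.5×3.95 = 128.88 kPa.
Pore pressure: u = 9.81×(7.45 − 0.49) = 68.278 kPa.
Initial effective stress: σ'_0 = σ_v − u = 128.88 − 68.278 = 60.602 kPa.
Stress increase at mid-clay by the 2:1 spreading method:
Δσ = qBL/((B+z)(L+z)) = 241×4.8×4.8/((4.8+7.45)(4.8+7.45)) = 37.002 kPa
Final effective stress: σ'_f = 60.602 + 37.002 = 97.604 kPa.
σ'_f = 97.604 ≤ σ'_p = 170 kPa, so the clay remains overconsolidated and only the recompression index applies:
S_c = C_r·H/(1+e₀)·log₁₀(σ'_f/σ'_0) = 0.081×7.9/2.07×log₁₀(97.604/60.602)
    = 0.30913 × 0.20698 = 0.06398 m

S_c ≈ 0.064 m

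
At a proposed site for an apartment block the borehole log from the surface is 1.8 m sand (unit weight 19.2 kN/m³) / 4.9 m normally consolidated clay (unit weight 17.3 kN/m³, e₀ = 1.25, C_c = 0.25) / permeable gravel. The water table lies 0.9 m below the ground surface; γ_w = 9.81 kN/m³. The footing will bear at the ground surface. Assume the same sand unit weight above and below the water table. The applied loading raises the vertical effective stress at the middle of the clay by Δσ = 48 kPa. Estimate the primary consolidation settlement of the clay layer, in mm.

Mid-depth of clay below the ground surface: z = 1.8 + 4.9/2 = 4.25 m.
Total vertical stress at mid-clay: σ_v = 19.2×1.8 + 17.3×2.45 = 76.945 kPa.
Pore pressure: u = 9.81×(4.25 − 0.9) = 32.864 kPa.
Initial effective stress: σ'_0 = σ_v − u = 76.945 − 32.864 = 44.081 kPa.
Final effective stress: σ'_f = σ'_0 + Δσ = 44.081 + 48 = 92.081 kPa.
Normally consolidated clay, so the full stress increment lies on the virgin compression line:
S_c = C_c·H/(1+e₀)·log₁₀(σ'_f/σ'_0) = 0.25×4.9/(1+1.25)×log₁₀(92.081/44.081)
    = 0.54444 × 0.31992 = 0.1742 m

S_c ≈ 174 mm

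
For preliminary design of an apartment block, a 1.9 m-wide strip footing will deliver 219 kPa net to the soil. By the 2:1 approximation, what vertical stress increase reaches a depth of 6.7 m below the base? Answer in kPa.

Δσ_z ≈ 48.4 kPa

By the 2:1 method the load spreads at 1 horizontal : 2 vertical, so at depth z the loaded area has grown by z in each plan dimension:
Δσ = qB/(B+z) = 219×1.9/(1.9+6.7) = 48.384 kPa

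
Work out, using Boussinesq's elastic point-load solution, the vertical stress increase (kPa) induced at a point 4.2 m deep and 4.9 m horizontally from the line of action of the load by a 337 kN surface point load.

Boussinesq vertical stress below a point load on an elastic half-space:
Δσ_z = 3P/(2πz²) · [1 + (r/z)²]^(−5/2)
r/z = 4.9/4.2 = 1.1667; [1+(r/z)²]^(−5/2) = 0.11674.
Δσ_z = 3×337/(2π×4.2²) × 0.11674 = 9.1216 × 0.11674 = 1.065 kPa

Δσ_z ≈ 1.06 kPa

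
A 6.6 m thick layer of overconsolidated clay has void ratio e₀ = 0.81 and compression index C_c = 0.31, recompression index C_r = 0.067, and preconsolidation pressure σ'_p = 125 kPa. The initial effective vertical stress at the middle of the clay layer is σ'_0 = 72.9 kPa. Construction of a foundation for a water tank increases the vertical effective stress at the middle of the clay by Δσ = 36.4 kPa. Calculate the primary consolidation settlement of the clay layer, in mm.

Final effective stress: σ'_f = 72.9 + 36.4 = 109.3 kPa.
σ'_f = 109.3 ≤ σ'_p = 125 kPa, so the clay remains overconsolidated and only the recompression index applies:
S_c = C_r·H/(1+e₀)·log₁₀(σ'_f/σ'_0) = 0.067×6.6/1.81×log₁₀(109.3/72.9)
    = 0.24431 × 0.17589 = 0.04297 m

S_c ≈ 43 mm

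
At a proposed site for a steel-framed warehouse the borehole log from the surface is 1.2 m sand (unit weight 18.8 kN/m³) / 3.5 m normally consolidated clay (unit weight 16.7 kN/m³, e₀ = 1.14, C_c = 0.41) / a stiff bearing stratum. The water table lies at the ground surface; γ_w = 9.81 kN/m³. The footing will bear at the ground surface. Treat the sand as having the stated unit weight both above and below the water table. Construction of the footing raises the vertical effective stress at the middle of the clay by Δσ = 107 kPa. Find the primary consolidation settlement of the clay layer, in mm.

Mid-depth of clay below the ground surface: z = 1.2 + 3.5/2 = 2.95 m.
Total vertical stress at mid-clay: σ_v = 18.8×1.2 + 16.7×1.75 = 51.785 kPa.
Pore pressure: u = 9.81×(2.95 − 0) = 28.94 kPa.
Initial effective stress: σ'_0 = σ_v − u = 51.785 − 28.94 = 22.845 kPa.
Final effective stress: σ'_f = σ'_0 + Δσ = 22.845 + 107 = 129.84 kPa.
Normally consolidated clay, so the full stress increment lies on the virgin compression line:
S_c = C_c·H/(1+e₀)·log₁₀(σ'_f/σ'_0) = 0.41×3.5/(1+1.14)×log₁₀(129.84/22.845)
    = 0.67056 × 0.75462 = 0.506 m

S_c ≈ 506 mm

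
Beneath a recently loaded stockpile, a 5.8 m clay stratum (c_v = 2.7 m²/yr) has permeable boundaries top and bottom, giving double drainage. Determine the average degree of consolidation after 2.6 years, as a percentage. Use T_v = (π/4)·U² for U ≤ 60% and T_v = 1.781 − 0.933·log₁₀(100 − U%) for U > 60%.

Drainage path length: H_d = H/2 = 2.9 m (double drainage).
T_v = c_v·t/H_d² = 2.7×2.6/2.9² = 0.83472.
T_v = 0.83472 corresponds to the U > 60% branch:
U = 1 − 10^((1.781 − T_v)/0.933)/100 = 0.8967

U ≈ 89.7 %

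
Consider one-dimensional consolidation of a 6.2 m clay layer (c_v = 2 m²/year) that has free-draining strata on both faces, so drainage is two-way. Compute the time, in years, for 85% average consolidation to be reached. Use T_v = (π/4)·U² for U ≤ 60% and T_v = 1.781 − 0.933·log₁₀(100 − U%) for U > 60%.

Drainage path length: H_d = H/2 = 3.1 m (double drainage).
U > 60%: T_v = 1.781 − 0.933·log₁₀(100 − 85) = 0.68371.
t = T_v·H_d²/c_v = 0.68371×3.1²/2 = 3.285 years.

t ≈ 3.29 years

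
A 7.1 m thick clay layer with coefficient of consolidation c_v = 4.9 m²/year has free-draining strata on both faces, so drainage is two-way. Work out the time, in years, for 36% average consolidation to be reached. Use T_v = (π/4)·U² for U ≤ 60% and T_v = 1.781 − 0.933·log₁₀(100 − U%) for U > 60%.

Drainage path length: H_d = H/2 = 3.55 m (double drainage).
U ≤ 60%: T_v = (π/4)·U² = (π/4)×0.36² = 0.10179.
t = T_v·H_d²/c_v = 0.10179×3.55²/4.9 = 0.2618 years.

t ≈ 0.262 years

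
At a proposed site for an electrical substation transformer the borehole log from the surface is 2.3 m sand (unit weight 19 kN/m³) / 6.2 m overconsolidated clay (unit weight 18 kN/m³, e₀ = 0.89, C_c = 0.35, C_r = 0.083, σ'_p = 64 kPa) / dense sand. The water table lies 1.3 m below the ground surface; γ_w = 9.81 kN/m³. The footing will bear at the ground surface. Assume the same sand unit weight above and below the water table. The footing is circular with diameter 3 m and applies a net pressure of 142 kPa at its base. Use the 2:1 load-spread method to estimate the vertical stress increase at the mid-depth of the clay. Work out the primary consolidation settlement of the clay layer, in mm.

S_c ≈ 104 mm

Mid-depth of clay below the ground surface: z = 2.3 + 6.2/2 = 5.4 m.
Total vertical stress at mid-clay: σ_v = 19×2.3 + 18×3.1 = 99.5 kPa.
Pore pressure: u = 9.81×(5.4 − 1.3) = 40.221 kPa.
Initial effective stress: σ'_0 = σ_v − u = 99.5 − 40.221 = 59.279 kPa.
Stress increase at mid-clay by the 2:1 spreading method:
Δσ ≈ qD²/(D+z)² = 142×3²/(3+5.4)² = 18.112 kPa
Final effective stress: σ'_f = 59.279 + 18.112 = 77.391 kPa.
σ'_f = 77.391 > σ'_p = 64 kPa, so the stress path crosses the preconsolidation pressure — recompression up to σ'_p, then virgin compression beyond:
S_c = H/(1+e₀)·[C_r·log₁₀(σ'_p/σ'_0) + C_c·log₁₀(σ'_f/σ'_p)]
    = 6.2/1.89 × [0.083×log₁₀(64/59.279) + 0.35×log₁₀(77.391/64)]
    = 3.2804 × [0.0027622 + 0.028879] = 0.1038 m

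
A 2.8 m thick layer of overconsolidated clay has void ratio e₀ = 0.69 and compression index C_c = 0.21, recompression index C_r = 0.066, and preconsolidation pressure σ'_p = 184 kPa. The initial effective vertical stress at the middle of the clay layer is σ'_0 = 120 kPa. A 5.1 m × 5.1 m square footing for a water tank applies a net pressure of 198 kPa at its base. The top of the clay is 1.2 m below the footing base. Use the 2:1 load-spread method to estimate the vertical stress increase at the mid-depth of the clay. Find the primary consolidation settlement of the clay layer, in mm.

Mid-depth of clay below the footing base: z = 1.2 + 2.8/2 = 2.6 m.
Stress increase at mid-clay by the 2:1 spreading method:
Δσ = qBL/((B+z)(L+z)) = 198×5.1×5.1/((5.1+2.6)(5.1+2.6)) = 86.861 kPa
Final effective stress: σ'_f = 120 + 86.861 = 206.86 kPa.
σ'_f = 206.86 > σ'_p = 184 kPa, so the stress path crosses the preconsolidation pressure — recompression up to σ'_p, then virgin compression beyond:
S_c = H/(1+e₀)·[C_r·log₁₀(σ'_p/σ'_0) + C_c·log₁₀(σ'_f/σ'_p)]
    = 2.8/1.69 × [0.066×log₁₀(184/120) + 0.21×log₁₀(206.86/184)]
    = 1.6568 × [0.012252 + 0.01068] = 0.03799 m

S_c ≈ 38 mm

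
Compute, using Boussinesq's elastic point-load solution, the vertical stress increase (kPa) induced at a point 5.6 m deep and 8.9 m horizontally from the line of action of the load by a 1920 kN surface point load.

Δσ_z ≈ 1.25 kPa

Boussinesq vertical stress below a point load on an elastic half-space:
Δσ_z = 3P/(2πz²) · [1 + (r/z)²]^(−5/2)
r/z = 8.9/5.6 = 1.5893; [1+(r/z)²]^(−5/2) = 0.04284.
Δσ_z = 3×1920/(2π×5.6²) × 0.04284 = 29.233 × 0.04284 = 1.252 kPa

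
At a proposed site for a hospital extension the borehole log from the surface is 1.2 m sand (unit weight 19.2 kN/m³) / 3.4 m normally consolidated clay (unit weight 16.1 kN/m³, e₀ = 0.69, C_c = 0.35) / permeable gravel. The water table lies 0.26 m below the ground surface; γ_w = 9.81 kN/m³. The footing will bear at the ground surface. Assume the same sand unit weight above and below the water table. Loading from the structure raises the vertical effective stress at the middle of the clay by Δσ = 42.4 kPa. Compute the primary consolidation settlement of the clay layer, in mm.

Mid-depth of clay below the ground surface: z = 1.2 + 3.4/2 = 2.9 m.
Total vertical stress at mid-clay: σ_v = 19.2×1.2 + 16.1×1.7 = 50.41 kPa.
Pore pressure: u = 9.81×(2.9 − 0.26) = 25.898 kPa.
Initial effective stress: σ'_0 = σ_v − u = 50.41 − 25.898 = 24.512 kPa.
Final effective stress: σ'_f = σ'_0 + Δσ = 24.512 + 42.4 = 66.912 kPa.
Normally consolidated clay, so the full stress increment lies on the virgin compression line:
S_c = C_c·H/(1+e₀)·log₁₀(σ'_f/σ'_0) = 0.35×3.4/(1+0.69)×log₁₀(66.912/24.512)
    = 0.70414 × 0.43613 = 0.3071 m

S_c ≈ 307 mm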